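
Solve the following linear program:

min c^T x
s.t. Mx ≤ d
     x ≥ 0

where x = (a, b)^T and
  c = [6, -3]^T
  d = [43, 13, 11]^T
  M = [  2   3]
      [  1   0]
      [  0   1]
a = 0, b = 11, z = -33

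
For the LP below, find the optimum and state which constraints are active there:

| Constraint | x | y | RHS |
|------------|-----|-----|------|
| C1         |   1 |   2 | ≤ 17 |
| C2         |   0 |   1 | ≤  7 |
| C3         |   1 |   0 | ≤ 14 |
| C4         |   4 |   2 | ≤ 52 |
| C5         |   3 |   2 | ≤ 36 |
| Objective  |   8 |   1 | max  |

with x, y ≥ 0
Optimal: x = 12, y = 0
Slack at optimum:
  C1: slack = 5
  C2: slack = 7
  C3: slack = 2
  C4: slack = 4
  C5: slack = 0 (binding)
  x ≥ 0: x = 12
  y ≥ 0: y = 0 (binding)
Binding constraints: C5, y ≥ 0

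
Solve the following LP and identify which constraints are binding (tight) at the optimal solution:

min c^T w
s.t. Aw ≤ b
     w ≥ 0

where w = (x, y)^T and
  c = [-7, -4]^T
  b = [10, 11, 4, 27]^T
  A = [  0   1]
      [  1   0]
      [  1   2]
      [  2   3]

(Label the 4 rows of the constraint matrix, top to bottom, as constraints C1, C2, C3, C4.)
Optimal: x = 4, y = 0
Binding: C3, y ≥ 0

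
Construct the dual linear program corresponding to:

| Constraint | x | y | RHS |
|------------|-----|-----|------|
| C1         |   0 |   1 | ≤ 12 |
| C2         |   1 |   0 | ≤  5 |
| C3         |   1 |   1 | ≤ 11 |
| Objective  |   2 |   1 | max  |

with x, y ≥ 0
Minimize: z = 12y1 + 5y2 + 11y3

Subject to:
  C1: -y2 - y3 ≤ -2
  C2: -y1 - y3 ≤ -1
  y1, y2, y3 ≥ 0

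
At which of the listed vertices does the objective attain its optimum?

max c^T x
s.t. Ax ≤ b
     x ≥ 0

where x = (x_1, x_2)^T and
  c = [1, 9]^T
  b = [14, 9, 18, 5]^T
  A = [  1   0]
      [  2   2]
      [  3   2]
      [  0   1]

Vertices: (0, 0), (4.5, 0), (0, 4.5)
Evaluating z = x_1 + 9x_2 at each vertex:
  (0, 0): z = 0
  (4.5, 0): z = 4.5
  (0, 4.5): z = 40.5

The largest value is z = 40.5, attained at (0, 4.5).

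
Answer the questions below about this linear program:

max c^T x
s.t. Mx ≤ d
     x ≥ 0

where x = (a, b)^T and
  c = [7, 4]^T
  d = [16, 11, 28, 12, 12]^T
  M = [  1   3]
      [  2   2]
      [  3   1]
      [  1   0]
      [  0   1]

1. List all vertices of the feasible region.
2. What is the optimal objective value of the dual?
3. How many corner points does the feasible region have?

1. (0, 0), (5.5, 0), (0.25, 5.25), (0, 5.333)
2. 38.5 (by strong duality, equal to the primal optimum)
3. 4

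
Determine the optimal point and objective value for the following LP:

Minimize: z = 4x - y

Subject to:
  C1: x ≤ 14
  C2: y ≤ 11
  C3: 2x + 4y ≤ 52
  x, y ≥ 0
x = 0, y = 11, z = -11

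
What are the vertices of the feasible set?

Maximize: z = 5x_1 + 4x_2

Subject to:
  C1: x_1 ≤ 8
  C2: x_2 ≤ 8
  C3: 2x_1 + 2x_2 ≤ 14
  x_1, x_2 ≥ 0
Each vertex is the intersection of two constraint boundaries that also satisfies all remaining constraints:
  x_1 = 0 and x_2 = 0 → (0, 0)
  2x_1 + 2x_2 = 14 and x_2 = 0 → (7, 0)
  2x_1 + 2x_2 = 14 and x_1 = 0 → (0, 7)

Vertices: (0, 0), (7, 0), (0, 7)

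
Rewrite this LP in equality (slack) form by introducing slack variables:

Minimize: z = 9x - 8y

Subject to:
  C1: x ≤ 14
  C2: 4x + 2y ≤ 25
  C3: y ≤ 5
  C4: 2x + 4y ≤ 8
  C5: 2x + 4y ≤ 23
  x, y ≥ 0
min z = 9x - 8y

s.t.
  x + s1 = 14
  4x + 2y + s2 = 25
  y + s3 = 5
  2x + 4y + s4 = 8
  2x + 4y + s5 = 23
  x, y, s1, s2, s3, s4, s5 ≥ 0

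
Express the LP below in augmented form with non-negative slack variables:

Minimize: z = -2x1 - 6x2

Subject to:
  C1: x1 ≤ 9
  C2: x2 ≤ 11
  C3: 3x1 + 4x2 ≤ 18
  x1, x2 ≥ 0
min z = -2x1 - 6x2

s.t.
  x1 + s1 = 9
  x2 + s2 = 11
  3x1 + 4x2 + s3 = 18
  x1, x2, s1, s2, s3 ≥ 0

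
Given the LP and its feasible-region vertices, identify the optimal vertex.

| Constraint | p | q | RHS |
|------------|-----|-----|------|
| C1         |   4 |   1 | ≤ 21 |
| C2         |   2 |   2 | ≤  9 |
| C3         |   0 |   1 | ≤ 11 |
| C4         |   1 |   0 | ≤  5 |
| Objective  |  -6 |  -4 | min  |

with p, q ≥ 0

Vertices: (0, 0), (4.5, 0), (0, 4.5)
(4.5, 0) with z = -27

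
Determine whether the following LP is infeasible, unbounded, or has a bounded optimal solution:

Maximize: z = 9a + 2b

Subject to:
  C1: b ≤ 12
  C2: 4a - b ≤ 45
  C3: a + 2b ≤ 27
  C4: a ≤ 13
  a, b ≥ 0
The point (13, 7) satisfies every constraint, so the LP is feasible; the constraints give a ≤ 13 and b ≤ 12, which with a, b ≥ 0 keep the feasible region inside a bounded box. A feasible, bounded LP attains a finite optimum at a vertex.

The LP has an optimal solution: (13, 7) with z = 131.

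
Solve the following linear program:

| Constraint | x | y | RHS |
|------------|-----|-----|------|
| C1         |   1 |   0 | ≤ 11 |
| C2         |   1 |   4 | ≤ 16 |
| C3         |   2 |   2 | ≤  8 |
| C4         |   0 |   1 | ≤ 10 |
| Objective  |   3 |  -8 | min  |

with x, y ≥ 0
x = 0, y = 4, z = -32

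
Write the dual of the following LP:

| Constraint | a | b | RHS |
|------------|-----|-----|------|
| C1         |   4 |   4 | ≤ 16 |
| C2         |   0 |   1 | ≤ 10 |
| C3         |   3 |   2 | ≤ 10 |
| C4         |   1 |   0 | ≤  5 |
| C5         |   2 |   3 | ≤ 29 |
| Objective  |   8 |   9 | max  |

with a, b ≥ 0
Minimize: z = 16y1 + 10y2 + 10y3 + 5y4 + 29y5

Subject to:
  C1: -4y1 - 3y3 - y4 - 2y5 ≤ -8
  C2: -4y1 - y2 - 2y3 - 3y5 ≤ -9
  y1, y2, y3, y4, y5 ≥ 0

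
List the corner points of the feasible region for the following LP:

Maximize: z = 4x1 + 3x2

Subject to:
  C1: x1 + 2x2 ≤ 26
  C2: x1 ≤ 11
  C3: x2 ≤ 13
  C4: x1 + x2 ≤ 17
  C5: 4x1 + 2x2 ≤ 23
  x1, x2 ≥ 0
Each vertex is the intersection of two constraint boundaries that also satisfies all remaining constraints:
  x1 = 0 and x2 = 0 → (0, 0)
  4x1 + 2x2 = 23 and x2 = 0 → (5.75, 0)
  4x1 + 2x2 = 23 and x1 = 0 → (0, 11.5)

Vertices: (0, 0), (5.75, 0), (0, 11.5)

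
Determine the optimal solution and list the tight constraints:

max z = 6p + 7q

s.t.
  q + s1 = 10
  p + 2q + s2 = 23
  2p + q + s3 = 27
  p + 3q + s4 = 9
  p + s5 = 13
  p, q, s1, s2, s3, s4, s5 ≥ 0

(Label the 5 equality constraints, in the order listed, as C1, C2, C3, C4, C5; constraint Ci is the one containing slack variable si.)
Optimal: p = 9, q = 0
Slack at optimum:
  C1: slack = 10
  C2: slack = 14
  C3: slack = 9
  C4: slack = 0 (binding)
  C5: slack = 4
  p ≥ 0: p = 9
  q ≥ 0: q = 0 (binding)
Binding constraints: C4, q ≥ 0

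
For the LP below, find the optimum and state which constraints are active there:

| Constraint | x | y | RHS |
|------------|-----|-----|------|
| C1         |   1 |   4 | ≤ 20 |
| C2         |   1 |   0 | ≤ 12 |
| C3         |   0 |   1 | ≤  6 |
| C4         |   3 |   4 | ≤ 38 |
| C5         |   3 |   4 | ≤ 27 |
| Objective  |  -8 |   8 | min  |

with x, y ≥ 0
Optimal: x = 9, y = 0
Binding: C5, y ≥ 0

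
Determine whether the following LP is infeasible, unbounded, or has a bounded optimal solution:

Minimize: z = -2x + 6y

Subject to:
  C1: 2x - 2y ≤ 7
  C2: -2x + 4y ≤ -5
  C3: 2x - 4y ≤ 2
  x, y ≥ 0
C3 requires 2x - 4y ≤ 2, while C2 (-2x + 4y ≤ -5) is equivalent to 2x - 4y ≥ 5. Together they would need 5 ≤ 2x - 4y ≤ 2, which is impossible since 5 > 2. No point satisfies all constraints.

Infeasible: no point satisfies all constraints simultaneously.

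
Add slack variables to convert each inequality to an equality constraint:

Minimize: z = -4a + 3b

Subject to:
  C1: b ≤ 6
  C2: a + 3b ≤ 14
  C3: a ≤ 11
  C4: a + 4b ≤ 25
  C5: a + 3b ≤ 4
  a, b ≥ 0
min z = -4a + 3b

s.t.
  b + s1 = 6
  a + 3b + s2 = 14
  a + s3 = 11
  a + 4b + s4 = 25
  a + 3b + s5 = 4
  a, b, s1, s2, s3, s4, s5 ≥ 0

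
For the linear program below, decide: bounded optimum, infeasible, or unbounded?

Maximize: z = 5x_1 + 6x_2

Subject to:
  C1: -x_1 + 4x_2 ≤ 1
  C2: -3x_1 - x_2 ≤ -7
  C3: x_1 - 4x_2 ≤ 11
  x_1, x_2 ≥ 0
Feasible point: (3, 0) satisfies every constraint, so the LP is feasible.
Direction d = (4, 1): for each constraint row a, a·d ≤ 0 —
  (-1)(4) + (4)(1) = 0 ≤ 0
  (-3)(4) + (-1)(1) = -13 ≤ 0
  (1)(4) + (-4)(1) = 0 ≤ 0
and d ≥ 0, so (3, 0) + t·d stays feasible for every t ≥ 0. Along this ray z = 5x_1 + 6x_2 changes by 26 per unit t, so z → +∞.

Unbounded: there is a feasible ray along which z → +∞.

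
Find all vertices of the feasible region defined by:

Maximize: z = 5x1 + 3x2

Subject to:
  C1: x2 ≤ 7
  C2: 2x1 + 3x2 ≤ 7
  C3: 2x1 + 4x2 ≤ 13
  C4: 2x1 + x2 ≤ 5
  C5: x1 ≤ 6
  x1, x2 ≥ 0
Each vertex is the intersection of two constraint boundaries that also satisfies all remaining constraints:
  x1 = 0 and x2 = 0 → (0, 0)
  2x1 + x2 = 5 and x2 = 0 → (2.5, 0)
  2x1 + 3x2 = 7 and 2x1 + x2 = 5 → (2, 1)
  2x1 + 3x2 = 7 and x1 = 0 → (0, 2.333)

Vertices: (0, 0), (2.5, 0), (2, 1), (0, 2.333)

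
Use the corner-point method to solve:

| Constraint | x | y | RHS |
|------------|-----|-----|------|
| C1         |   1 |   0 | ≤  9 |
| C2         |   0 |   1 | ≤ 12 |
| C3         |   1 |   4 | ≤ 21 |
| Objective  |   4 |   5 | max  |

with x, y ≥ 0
Each vertex is the intersection of two constraint boundaries that also satisfies all remaining constraints:
  x = 0 and y = 0 → (0, 0)
  x = 9 and y = 0 → (9, 0)
  x = 9 and x + 4y = 21 → (9, 3)
  x + 4y = 21 and x = 0 → (0, 5.25)

Evaluating z = 4x + 5y at each vertex:
  (0, 0): z = 0
  (9, 0): z = 36
  (9, 3): z = 51
  (0, 5.25): z = 26.25

The maximum is at (9, 3) with z = 51.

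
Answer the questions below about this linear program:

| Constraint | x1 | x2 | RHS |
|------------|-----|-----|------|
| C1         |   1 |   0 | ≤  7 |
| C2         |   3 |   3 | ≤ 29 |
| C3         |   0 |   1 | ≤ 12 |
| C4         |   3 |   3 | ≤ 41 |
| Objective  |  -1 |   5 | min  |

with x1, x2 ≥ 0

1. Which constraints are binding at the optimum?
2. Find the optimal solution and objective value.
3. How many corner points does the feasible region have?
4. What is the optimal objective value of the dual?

1. C1, x2 ≥ 0
2. x1 = 7, x2 = 0, z = -7
3. 4
4. -7 (by strong duality, equal to the primal optimum)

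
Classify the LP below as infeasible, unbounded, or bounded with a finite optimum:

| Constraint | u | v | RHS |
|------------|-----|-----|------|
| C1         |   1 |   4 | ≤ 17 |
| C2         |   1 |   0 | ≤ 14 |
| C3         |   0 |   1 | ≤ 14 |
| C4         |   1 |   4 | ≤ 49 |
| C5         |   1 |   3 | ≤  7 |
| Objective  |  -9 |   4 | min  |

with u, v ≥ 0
The point (7, 0) satisfies every constraint, so the LP is feasible; the constraints give u ≤ 14 and v ≤ 14, which with u, v ≥ 0 keep the feasible region inside a bounded box. A feasible, bounded LP attains a finite optimum at a vertex.

Evaluating z = -9u + 4v at each vertex:
  (0, 0): z = 0
  (7, 0): z = -63
  (0, 2.333): z = 9.333

Bounded optimum: z* = -63 at (7, 0).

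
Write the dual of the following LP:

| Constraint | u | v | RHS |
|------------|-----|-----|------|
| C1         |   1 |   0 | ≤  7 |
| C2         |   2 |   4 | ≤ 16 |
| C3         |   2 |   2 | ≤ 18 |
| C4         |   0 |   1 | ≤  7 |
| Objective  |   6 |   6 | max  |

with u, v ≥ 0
Minimize: z = 7y1 + 16y2 + 18y3 + 7y4

Subject to:
  C1: -y1 - 2y2 - 2y3 ≤ -6
  C2: -4y2 - 2y3 - y4 ≤ -6
  y1, y2, y3, y4 ≥ 0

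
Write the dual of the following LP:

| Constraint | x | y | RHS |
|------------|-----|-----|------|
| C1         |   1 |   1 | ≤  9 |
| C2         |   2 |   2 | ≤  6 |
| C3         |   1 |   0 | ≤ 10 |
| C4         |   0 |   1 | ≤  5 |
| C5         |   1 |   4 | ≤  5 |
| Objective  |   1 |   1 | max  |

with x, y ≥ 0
Minimize: z = 9y1 + 6y2 + 10y3 + 5y4 + 5y5

Subject to:
  C1: -y1 - 2y2 - y3 - y5 ≤ -1
  C2: -y1 - 2y2 - y4 - 4y5 ≤ -1
  y1, y2, y3, y4, y5 ≥ 0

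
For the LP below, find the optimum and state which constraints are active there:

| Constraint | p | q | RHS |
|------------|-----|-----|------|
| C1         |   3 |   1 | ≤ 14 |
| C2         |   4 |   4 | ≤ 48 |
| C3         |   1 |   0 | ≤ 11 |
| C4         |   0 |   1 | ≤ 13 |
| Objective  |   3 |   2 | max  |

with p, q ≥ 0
Optimal: p = 1, q = 11
Binding: C1, C2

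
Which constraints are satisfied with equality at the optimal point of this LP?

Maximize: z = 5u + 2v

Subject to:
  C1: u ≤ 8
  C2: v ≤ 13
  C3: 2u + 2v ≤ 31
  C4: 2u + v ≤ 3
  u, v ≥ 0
Optimal: u = 1.5, v = 0
Binding: C4, v ≥ 0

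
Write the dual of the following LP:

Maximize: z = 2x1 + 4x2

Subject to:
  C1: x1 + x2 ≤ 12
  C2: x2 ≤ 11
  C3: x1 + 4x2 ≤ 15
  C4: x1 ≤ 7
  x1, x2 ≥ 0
Minimize: z = 12y1 + 11y2 + 15y3 + 7y4

Subject to:
  C1: -y1 - y3 - y4 ≤ -2
  C2: -y1 - y2 - 4y3 ≤ -4
  y1, y2, y3, y4 ≥ 0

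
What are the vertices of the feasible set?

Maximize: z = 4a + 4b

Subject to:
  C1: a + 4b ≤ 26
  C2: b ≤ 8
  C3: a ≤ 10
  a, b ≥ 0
Each vertex is the intersection of two constraint boundaries that also satisfies all remaining constraints:
  a = 0 and b = 0 → (0, 0)
  a = 10 and b = 0 → (10, 0)
  a + 4b = 26 and a = 10 → (10, 4)
  a + 4b = 26 and a = 0 → (0, 6.5)

Vertices: (0, 0), (10, 0), (10, 4), (0, 6.5)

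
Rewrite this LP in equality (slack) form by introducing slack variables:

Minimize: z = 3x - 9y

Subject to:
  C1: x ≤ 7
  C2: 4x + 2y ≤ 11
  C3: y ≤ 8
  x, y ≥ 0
min z = 3x - 9y

s.t.
  x + s1 = 7
  4x + 2y + s2 = 11
  y + s3 = 8
  x, y, s1, s2, s3 ≥ 0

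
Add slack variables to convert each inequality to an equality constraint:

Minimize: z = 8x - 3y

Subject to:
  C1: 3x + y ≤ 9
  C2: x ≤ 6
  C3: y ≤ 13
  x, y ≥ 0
min z = 8x - 3y

s.t.
  3x + y + s1 = 9
  x + s2 = 6
  y + s3 = 13
  x, y, s1, s2, s3 ≥ 0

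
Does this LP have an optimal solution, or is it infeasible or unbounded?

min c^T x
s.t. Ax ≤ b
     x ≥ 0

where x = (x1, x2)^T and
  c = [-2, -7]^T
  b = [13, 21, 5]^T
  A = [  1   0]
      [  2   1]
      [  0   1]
The point (8, 5) satisfies every constraint, so the LP is feasible; the constraints give x1 ≤ 13 and x2 ≤ 5, which with x1, x2 ≥ 0 keep the feasible region inside a bounded box. A feasible, bounded LP attains a finite optimum at a vertex.

Bounded optimum: z* = -51 at (8, 5).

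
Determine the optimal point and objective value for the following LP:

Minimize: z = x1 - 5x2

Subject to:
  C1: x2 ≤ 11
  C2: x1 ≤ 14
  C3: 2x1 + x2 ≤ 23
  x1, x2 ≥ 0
Each vertex is the intersection of two constraint boundaries that also satisfies all remaining constraints:
  x1 = 0 and x2 = 0 → (0, 0)
  2x1 + x2 = 23 and x2 = 0 → (11.5, 0)
  x2 = 11 and 2x1 + x2 = 23 → (6, 11)
  x2 = 11 and x1 = 0 → (0, 11)

Evaluating z = x1 - 5x2 at each vertex:
  (0, 0): z = 0
  (11.5, 0): z = 11.5
  (6, 11): z = -49
  (0, 11): z = -55

The minimum is at (0, 11) with z = -55.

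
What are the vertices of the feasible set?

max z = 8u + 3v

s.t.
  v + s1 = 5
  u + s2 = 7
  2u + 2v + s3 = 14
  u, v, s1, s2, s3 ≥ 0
Each vertex is the intersection of two constraint boundaries that also satisfies all remaining constraints:
  u = 0 and v = 0 → (0, 0)
  u = 7 and 2u + 2v = 14 → (7, 0)
  v = 5 and 2u + 2v = 14 → (2, 5)
  v = 5 and u = 0 → (0, 5)

Vertices: (0, 0), (7, 0), (2, 5), (0, 5)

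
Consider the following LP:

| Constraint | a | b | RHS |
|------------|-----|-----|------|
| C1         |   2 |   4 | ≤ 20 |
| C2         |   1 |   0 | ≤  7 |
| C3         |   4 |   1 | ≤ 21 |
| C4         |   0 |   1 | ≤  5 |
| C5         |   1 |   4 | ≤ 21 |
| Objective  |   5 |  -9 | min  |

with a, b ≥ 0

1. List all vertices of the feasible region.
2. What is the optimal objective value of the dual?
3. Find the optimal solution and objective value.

1. (0, 0), (5.25, 0), (4.571, 2.714), (0, 5)
2. -45 (by strong duality, equal to the primal optimum)
3. a = 0, b = 5, z = -45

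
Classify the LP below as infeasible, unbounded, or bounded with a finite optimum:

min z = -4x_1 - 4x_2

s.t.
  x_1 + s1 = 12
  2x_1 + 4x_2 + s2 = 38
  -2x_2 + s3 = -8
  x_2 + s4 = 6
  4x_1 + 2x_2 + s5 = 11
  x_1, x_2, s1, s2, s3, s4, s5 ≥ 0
The point (0, 5.5) satisfies every constraint, so the LP is feasible; the constraints give x_1 ≤ 12 and x_2 ≤ 6, which with x_1, x_2 ≥ 0 keep the feasible region inside a bounded box. A feasible, bounded LP attains a finite optimum at a vertex.

Bounded optimum: z* = -22 at (0, 5.5).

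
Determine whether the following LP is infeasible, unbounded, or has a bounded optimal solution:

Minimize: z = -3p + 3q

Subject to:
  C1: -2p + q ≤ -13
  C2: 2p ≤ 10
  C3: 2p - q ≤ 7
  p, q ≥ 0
C3 requires 2p - q ≤ 7, while C1 (-2p + q ≤ -13) is equivalent to 2p - q ≥ 13. Together they would need 13 ≤ 2p - q ≤ 7, which is impossible since 13 > 7. No point satisfies all constraints.

Infeasible — the constraint set is empty.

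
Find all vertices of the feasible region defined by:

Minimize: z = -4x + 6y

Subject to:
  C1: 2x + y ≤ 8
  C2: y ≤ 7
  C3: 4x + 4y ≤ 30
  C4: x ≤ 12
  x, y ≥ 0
Each vertex is the intersection of two constraint boundaries that also satisfies all remaining constraints:
  x = 0 and y = 0 → (0, 0)
  2x + y = 8 and y = 0 → (4, 0)
  2x + y = 8 and y = 7 → (0.5, 7)
  y = 7 and x = 0 → (0, 7)

Vertices: (0, 0), (4, 0), (0.5, 7), (0, 7)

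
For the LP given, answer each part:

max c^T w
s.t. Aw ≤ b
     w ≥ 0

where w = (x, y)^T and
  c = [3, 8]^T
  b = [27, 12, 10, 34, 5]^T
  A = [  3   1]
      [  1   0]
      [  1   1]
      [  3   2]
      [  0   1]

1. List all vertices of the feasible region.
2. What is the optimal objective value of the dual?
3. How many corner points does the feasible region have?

1. (0, 0), (9, 0), (8.5, 1.5), (5, 5), (0, 5)
2. 55 (by strong duality, equal to the primal optimum)
3. 5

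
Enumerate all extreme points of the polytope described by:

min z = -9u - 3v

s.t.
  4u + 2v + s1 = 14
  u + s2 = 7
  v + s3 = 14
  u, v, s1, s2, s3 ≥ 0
Each vertex is the intersection of two constraint boundaries that also satisfies all remaining constraints:
  u = 0 and v = 0 → (0, 0)
  4u + 2v = 14 and v = 0 → (3.5, 0)
  4u + 2v = 14 and u = 0 → (0, 7)

Vertices: (0, 0), (3.5, 0), (0, 7)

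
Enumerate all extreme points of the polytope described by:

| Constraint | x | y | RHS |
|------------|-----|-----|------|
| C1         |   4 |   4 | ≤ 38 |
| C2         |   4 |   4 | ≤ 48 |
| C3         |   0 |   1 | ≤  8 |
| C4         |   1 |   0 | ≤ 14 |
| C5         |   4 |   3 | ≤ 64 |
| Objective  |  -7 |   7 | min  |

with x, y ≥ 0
Each vertex is the intersection of two constraint boundaries that also satisfies all remaining constraints:
  x = 0 and y = 0 → (0, 0)
  4x + 4y = 38 and y = 0 → (9.5, 0)
  4x + 4y = 38 and y = 8 → (1.5, 8)
  y = 8 and x = 0 → (0, 8)

Vertices: (0, 0), (9.5, 0), (1.5, 8), (0, 8)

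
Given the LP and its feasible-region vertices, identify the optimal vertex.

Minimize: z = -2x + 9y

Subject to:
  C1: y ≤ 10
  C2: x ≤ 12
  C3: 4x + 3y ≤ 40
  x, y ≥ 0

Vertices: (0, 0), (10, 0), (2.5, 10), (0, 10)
(10, 0) with z = -20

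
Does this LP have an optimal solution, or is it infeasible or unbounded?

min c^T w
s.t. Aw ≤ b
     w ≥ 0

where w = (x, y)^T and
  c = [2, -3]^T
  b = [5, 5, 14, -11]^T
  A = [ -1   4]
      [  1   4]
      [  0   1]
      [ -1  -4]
One constraint requires x + 4y ≤ 5, while the constraint -x - 4y ≤ -11 is equivalent to x + 4y ≥ 11. Together they would need 11 ≤ x + 4y ≤ 5, which is impossible since 11 > 5. No point satisfies all constraints.

Infeasible: no point satisfies all constraints simultaneously.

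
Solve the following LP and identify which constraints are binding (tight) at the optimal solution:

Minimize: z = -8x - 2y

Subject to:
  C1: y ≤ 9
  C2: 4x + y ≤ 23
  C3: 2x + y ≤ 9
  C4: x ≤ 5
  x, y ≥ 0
Optimal: x = 4.5, y = 0
Binding: C3, y ≥ 0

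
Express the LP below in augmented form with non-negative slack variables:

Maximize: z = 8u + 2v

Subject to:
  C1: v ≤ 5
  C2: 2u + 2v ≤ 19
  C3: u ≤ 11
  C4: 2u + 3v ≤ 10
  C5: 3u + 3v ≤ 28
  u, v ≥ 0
max z = 8u + 2v

s.t.
  v + s1 = 5
  2u + 2v + s2 = 19
  u + s3 = 11
  2u + 3v + s4 = 10
  3u + 3v + s5 = 28
  u, v, s1, s2, s3, s4, s5 ≥ 0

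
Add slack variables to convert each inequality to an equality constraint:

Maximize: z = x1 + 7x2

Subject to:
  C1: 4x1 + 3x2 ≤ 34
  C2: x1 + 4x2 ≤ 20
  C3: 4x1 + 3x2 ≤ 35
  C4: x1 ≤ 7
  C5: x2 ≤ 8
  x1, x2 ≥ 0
max z = x1 + 7x2

s.t.
  4x1 + 3x2 + s1 = 34
  x1 + 4x2 + s2 = 20
  4x1 + 3x2 + s3 = 35
  x1 + s4 = 7
  x2 + s5 = 8
  x1, x2, s1, s2, s3, s4, s5 ≥ 0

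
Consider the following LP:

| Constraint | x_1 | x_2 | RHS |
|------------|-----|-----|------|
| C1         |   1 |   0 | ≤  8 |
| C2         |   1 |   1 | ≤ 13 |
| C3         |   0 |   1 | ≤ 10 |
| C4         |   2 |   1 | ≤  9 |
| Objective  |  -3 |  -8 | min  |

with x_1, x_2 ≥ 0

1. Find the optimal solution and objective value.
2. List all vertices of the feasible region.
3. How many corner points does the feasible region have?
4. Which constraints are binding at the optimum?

1. x_1 = 0, x_2 = 9, z = -72
2. (0, 0), (4.5, 0), (0, 9)
3. 3
4. C4, x_1 ≥ 0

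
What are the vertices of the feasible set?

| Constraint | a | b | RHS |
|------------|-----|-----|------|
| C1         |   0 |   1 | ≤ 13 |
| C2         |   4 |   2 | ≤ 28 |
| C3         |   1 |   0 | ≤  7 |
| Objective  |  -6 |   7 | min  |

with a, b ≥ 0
Each vertex is the intersection of two constraint boundaries that also satisfies all remaining constraints:
  a = 0 and b = 0 → (0, 0)
  4a + 2b = 28 and a = 7 → (7, 0)
  b = 13 and 4a + 2b = 28 → (0.5, 13)
  b = 13 and a = 0 → (0, 13)

Vertices: (0, 0), (7, 0), (0.5, 13), (0, 13)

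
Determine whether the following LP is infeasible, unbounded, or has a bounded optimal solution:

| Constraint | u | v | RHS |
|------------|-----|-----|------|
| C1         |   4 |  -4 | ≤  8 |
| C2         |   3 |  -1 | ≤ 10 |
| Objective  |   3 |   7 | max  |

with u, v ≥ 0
Feasible point: (0, 0) satisfies every constraint, so the LP is feasible.
Direction d = (0, 1): for each constraint row a, a·d ≤ 0 —
  (4)(0) + (-4)(1) = -4 ≤ 0
  (3)(0) + (-1)(1) = -1 ≤ 0
and d ≥ 0, so (0, 0) + t·d stays feasible for every t ≥ 0. Along this ray z = 3u + 7v changes by 7 per unit t, so z → +∞.

Unbounded — the objective can increase without bound over the feasible region.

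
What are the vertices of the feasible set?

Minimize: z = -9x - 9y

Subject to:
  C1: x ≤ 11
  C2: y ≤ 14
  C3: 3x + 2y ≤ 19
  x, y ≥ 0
Each vertex is the intersection of two constraint boundaries that also satisfies all remaining constraints:
  x = 0 and y = 0 → (0, 0)
  3x + 2y = 19 and y = 0 → (6.333, 0)
  3x + 2y = 19 and x = 0 → (0, 9.5)

Vertices: (0, 0), (6.333, 0), (0, 9.5)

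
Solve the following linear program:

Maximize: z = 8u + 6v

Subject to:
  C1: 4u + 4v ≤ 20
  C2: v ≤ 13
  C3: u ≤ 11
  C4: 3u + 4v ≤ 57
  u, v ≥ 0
Each vertex is the intersection of two constraint boundaries that also satisfies all remaining constraints:
  u = 0 and v = 0 → (0, 0)
  4u + 4v = 20 and v = 0 → (5, 0)
  4u + 4v = 20 and u = 0 → (0, 5)

Evaluating z = 8u + 6v at each vertex:
  (0, 0): z = 0
  (5, 0): z = 40
  (0, 5): z = 30

The maximum is at (5, 0) with z = 40.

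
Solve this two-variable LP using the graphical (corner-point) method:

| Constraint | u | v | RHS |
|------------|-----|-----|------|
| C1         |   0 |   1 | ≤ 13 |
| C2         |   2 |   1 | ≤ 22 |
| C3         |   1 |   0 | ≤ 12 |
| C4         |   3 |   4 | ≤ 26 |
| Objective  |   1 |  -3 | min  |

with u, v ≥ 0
u = 0, v = 6.5, z = -19.5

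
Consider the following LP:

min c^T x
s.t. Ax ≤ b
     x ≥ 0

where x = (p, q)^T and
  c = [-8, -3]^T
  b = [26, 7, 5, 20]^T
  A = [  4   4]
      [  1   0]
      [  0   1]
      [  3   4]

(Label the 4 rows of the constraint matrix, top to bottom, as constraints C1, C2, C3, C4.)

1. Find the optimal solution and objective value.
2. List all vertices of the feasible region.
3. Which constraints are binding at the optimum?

1. p = 6.5, q = 0, z = -52
2. (0, 0), (6.5, 0), (6, 0.5), (0, 5)
3. C1, q ≥ 0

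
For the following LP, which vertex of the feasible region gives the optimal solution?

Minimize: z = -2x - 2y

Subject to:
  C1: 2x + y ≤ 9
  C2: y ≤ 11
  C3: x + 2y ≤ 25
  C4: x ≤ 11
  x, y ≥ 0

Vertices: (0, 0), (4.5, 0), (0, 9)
(0, 9) with z = -18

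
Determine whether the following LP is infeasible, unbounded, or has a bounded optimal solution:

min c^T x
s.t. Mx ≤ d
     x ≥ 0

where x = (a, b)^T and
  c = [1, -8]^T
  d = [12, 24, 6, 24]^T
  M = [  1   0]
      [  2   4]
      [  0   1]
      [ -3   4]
The point (0, 6) satisfies every constraint, so the LP is feasible; the constraints give a ≤ 12 and b ≤ 6, which with a, b ≥ 0 keep the feasible region inside a bounded box. A feasible, bounded LP attains a finite optimum at a vertex.

The LP has an optimal solution: (0, 6) with z = -48.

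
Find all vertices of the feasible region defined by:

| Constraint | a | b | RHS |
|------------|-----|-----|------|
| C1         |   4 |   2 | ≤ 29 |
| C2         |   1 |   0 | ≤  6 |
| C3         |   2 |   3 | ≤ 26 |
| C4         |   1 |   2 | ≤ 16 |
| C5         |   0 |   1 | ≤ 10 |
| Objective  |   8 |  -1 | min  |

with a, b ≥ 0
Each vertex is the intersection of two constraint boundaries that also satisfies all remaining constraints:
  a = 0 and b = 0 → (0, 0)
  a = 6 and b = 0 → (6, 0)
  4a + 2b = 29 and a = 6 → (6, 2.5)
  4a + 2b = 29 and 2a + 3b = 26 → (4.375, 5.75)
  2a + 3b = 26 and a + 2b = 16 → (4, 6)
  a + 2b = 16 and a = 0 → (0, 8)

Vertices: (0, 0), (6, 0), (6, 2.5), (4.375, 5.75), (4, 6), (0, 8)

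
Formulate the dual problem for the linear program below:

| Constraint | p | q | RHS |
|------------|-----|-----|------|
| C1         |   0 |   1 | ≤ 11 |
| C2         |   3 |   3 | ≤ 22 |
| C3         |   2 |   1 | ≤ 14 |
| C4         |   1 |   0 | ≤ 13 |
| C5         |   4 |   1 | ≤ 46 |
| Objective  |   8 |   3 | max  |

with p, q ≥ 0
Minimize: z = 11y1 + 22y2 + 14y3 + 13y4 + 46y5

Subject to:
  C1: -3y2 - 2y3 - y4 - 4y5 ≤ -8
  C2: -y1 - 3y2 - y3 - y5 ≤ -3
  y1, y2, y3, y4, y5 ≥ 0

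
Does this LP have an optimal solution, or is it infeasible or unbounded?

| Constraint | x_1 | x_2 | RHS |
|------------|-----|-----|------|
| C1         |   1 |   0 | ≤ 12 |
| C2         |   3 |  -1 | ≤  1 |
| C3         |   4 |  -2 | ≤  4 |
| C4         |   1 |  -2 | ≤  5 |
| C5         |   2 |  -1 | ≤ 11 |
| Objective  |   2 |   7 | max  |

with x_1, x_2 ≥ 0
Feasible point: (0, 0) satisfies every constraint, so the LP is feasible.
Direction d = (0, 1): for each constraint row a, a·d ≤ 0 —
  (1)(0) + (0)(1) = 0 ≤ 0
  (3)(0) + (-1)(1) = -1 ≤ 0
  (4)(0) + (-2)(1) = -2 ≤ 0
  (1)(0) + (-2)(1) = -2 ≤ 0
  (2)(0) + (-1)(1) = -1 ≤ 0
and d ≥ 0, so (0, 0) + t·d stays feasible for every t ≥ 0. Along this ray z = 2x_1 + 7x_2 changes by 7 per unit t, so z → +∞.

Unbounded: there is a feasible ray along which z → +∞.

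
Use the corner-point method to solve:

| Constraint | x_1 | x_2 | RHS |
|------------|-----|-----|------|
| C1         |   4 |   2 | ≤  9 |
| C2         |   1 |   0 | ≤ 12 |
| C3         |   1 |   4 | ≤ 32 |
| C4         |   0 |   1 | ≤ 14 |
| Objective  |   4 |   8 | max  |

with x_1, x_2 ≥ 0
x_1 = 0, x_2 = 4.5, z = 36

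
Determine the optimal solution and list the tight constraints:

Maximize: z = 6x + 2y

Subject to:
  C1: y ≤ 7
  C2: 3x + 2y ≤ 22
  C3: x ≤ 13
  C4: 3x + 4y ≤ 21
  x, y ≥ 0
Optimal: x = 7, y = 0
Slack at optimum:
  C1: slack = 7
  C2: slack = 1
  C3: slack = 6
  C4: slack = 0 (binding)
  x ≥ 0: x = 7
  y ≥ 0: y = 0 (binding)
Binding constraints: C4, y ≥ 0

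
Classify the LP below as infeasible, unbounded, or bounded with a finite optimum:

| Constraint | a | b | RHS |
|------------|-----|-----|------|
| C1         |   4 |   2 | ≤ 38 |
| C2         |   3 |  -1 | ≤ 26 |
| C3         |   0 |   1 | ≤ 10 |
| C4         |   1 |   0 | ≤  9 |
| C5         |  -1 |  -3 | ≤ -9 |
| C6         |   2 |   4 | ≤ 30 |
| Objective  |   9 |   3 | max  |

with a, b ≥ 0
The point (9, 1) satisfies every constraint, so the LP is feasible; the constraints give a ≤ 9 and b ≤ 10, which with a, b ≥ 0 keep the feasible region inside a bounded box. A feasible, bounded LP attains a finite optimum at a vertex.

Bounded optimum: z* = 84 at (9, 1).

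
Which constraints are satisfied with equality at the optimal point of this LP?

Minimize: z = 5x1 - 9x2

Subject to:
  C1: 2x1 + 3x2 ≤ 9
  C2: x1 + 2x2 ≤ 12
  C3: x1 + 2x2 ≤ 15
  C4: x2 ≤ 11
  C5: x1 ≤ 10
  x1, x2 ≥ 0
Optimal: x1 = 0, x2 = 3
Binding: C1, x1 ≥ 0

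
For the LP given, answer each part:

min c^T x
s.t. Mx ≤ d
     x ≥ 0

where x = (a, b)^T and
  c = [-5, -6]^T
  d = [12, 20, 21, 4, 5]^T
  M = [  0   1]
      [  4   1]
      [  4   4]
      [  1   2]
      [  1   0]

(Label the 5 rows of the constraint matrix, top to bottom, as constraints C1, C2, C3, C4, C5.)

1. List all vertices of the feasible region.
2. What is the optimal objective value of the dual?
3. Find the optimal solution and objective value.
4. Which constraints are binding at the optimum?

1. (0, 0), (4, 0), (0, 2)
2. -20 (by strong duality, equal to the primal optimum)
3. a = 4, b = 0, z = -20
4. C4, b ≥ 0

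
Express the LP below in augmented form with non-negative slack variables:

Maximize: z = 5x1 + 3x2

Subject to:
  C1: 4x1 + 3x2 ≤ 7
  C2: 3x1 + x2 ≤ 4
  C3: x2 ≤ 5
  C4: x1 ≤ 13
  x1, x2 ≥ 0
max z = 5x1 + 3x2

s.t.
  4x1 + 3x2 + s1 = 7
  3x1 + x2 + s2 = 4
  x2 + s3 = 5
  x1 + s4 = 13
  x1, x2, s1, s2, s3, s4 ≥ 0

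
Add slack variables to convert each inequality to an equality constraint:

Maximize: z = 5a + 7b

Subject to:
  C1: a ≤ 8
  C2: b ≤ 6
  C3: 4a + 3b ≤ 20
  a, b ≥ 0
max z = 5a + 7b

s.t.
  a + s1 = 8
  b + s2 = 6
  4a + 3b + s3 = 20
  a, b, s1, s2, s3 ≥ 0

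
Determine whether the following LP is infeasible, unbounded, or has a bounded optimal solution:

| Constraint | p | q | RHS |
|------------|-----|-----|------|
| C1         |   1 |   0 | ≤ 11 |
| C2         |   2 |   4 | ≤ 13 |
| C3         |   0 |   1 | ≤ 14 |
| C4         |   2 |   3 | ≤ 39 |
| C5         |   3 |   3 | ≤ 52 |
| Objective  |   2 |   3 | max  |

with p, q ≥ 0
The point (6.5, 0) satisfies every constraint, so the LP is feasible; the constraints give p ≤ 11 and q ≤ 14, which with p, q ≥ 0 keep the feasible region inside a bounded box. A feasible, bounded LP attains a finite optimum at a vertex.

Evaluating z = 2p + 3q at each vertex:
  (0, 0): z = 0
  (6.5, 0): z = 13
  (0, 3.25): z = 9.75

Bounded optimum: z* = 13 at (6.5, 0).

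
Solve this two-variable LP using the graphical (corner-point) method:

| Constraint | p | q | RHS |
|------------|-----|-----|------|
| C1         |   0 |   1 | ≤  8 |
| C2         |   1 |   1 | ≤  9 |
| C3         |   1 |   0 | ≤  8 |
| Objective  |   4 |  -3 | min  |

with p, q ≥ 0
p = 0, q = 8, z = -24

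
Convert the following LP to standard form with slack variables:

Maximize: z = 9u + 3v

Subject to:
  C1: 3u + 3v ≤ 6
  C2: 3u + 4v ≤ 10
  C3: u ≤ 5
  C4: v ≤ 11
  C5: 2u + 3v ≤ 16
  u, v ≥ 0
max z = 9u + 3v

s.t.
  3u + 3v + s1 = 6
  3u + 4v + s2 = 10
  u + s3 = 5
  v + s4 = 11
  2u + 3v + s5 = 16
  u, v, s1, s2, s3, s4, s5 ≥ 0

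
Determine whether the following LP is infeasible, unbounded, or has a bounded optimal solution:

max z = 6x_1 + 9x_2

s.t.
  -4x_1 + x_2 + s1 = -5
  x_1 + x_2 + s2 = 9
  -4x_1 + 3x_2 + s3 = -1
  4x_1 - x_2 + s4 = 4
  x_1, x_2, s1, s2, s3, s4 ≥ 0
The row 4x_1 - x_2 + s4 = 4 with s4 ≥ 0 requires 4x_1 - x_2 ≤ 4, while the row -4x_1 + x_2 + s1 = -5 with s1 ≥ 0 is equivalent to 4x_1 - x_2 ≥ 5. Together they would need 5 ≤ 4x_1 - x_2 ≤ 4, which is impossible since 5 > 4. No point satisfies all constraints.

The feasible region is empty; the LP is infeasible.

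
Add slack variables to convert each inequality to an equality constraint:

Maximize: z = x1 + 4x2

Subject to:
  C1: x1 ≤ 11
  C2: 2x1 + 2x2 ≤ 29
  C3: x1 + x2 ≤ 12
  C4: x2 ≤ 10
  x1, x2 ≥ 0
max z = x1 + 4x2

s.t.
  x1 + s1 = 11
  2x1 + 2x2 + s2 = 29
  x1 + x2 + s3 = 12
  x2 + s4 = 10
  x1, x2, s1, s2, s3, s4 ≥ 0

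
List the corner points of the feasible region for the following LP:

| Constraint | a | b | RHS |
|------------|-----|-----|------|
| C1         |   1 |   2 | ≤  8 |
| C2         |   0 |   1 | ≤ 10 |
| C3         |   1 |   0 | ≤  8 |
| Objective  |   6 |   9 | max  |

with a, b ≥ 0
Each vertex is the intersection of two constraint boundaries that also satisfies all remaining constraints:
  a = 0 and b = 0 → (0, 0)
  a + 2b = 8 and a = 8 → (8, 0)
  a + 2b = 8 and a = 0 → (0, 4)

Vertices: (0, 0), (8, 0), (0, 4)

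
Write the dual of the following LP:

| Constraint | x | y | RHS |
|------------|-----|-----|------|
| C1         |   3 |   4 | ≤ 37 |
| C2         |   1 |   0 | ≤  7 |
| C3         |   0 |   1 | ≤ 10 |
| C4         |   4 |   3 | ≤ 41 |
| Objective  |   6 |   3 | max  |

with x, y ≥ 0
Minimize: z = 37y1 + 7y2 + 10y3 + 41y4

Subject to:
  C1: -3y1 - y2 - 4y4 ≤ -6
  C2: -4y1 - y3 - 3y4 ≤ -3
  y1, y2, y3, y4 ≥ 0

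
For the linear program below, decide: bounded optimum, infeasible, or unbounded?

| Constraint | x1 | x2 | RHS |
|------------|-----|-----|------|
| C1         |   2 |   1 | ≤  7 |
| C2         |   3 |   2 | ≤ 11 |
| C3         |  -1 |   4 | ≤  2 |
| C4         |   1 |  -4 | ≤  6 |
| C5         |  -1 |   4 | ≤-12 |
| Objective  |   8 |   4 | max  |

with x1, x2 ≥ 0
C4 requires x1 - 4x2 ≤ 6, while C5 (-x1 + 4x2 ≤ -12) is equivalent to x1 - 4x2 ≥ 12. Together they would need 12 ≤ x1 - 4x2 ≤ 6, which is impossible since 12 > 6. No point satisfies all constraints.

Infeasible — the constraint set is empty.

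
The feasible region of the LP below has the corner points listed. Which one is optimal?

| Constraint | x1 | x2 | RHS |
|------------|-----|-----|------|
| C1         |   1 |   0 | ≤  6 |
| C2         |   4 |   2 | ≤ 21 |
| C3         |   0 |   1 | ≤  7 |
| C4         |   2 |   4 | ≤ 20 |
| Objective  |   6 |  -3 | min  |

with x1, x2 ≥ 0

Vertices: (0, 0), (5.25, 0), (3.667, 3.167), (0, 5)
Evaluating z = 6x1 - 3x2 at each vertex:
  (0, 0): z = 0
  (5.25, 0): z = 31.5
  (3.667, 3.167): z = 12.5
  (0, 5): z = -15

The smallest value is z = -15, attained at (0, 5).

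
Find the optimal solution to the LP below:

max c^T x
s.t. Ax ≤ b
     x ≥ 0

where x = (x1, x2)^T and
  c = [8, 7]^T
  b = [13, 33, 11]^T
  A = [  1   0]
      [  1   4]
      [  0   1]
x1 = 13, x2 = 5, z = 139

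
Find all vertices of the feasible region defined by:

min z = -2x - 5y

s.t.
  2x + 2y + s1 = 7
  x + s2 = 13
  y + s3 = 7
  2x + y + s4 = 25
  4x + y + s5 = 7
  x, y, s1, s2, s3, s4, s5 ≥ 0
Each vertex is the intersection of two constraint boundaries that also satisfies all remaining constraints:
  x = 0 and y = 0 → (0, 0)
  4x + y = 7 and y = 0 → (1.75, 0)
  2x + 2y = 7 and 4x + y = 7 → (1.167, 2.333)
  2x + 2y = 7 and x = 0 → (0, 3.5)

Vertices: (0, 0), (1.75, 0), (1.167, 2.333), (0, 3.5)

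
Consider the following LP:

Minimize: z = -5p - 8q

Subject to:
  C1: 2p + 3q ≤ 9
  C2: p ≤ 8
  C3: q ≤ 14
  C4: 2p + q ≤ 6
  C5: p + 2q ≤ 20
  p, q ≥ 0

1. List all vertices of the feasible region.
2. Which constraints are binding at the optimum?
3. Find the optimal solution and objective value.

1. (0, 0), (3, 0), (2.25, 1.5), (0, 3)
2. C1, p ≥ 0
3. p = 0, q = 3, z = -24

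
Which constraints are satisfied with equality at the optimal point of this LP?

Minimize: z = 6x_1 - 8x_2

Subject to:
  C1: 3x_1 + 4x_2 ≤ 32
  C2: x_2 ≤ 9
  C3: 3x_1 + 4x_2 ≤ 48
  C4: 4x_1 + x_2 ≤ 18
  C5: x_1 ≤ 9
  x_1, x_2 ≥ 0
Optimal: x_1 = 0, x_2 = 8
Binding: C1, x_1 ≥ 0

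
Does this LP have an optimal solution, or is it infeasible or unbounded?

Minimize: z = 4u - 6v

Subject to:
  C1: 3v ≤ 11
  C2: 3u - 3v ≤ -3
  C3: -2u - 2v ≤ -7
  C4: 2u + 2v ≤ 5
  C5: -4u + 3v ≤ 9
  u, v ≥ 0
C4 requires 2u + 2v ≤ 5, while C3 (-2u - 2v ≤ -7) is equivalent to 2u + 2v ≥ 7. Together they would need 7 ≤ 2u + 2v ≤ 5, which is impossible since 7 > 5. No point satisfies all constraints.

The feasible region is empty; the LP is infeasible.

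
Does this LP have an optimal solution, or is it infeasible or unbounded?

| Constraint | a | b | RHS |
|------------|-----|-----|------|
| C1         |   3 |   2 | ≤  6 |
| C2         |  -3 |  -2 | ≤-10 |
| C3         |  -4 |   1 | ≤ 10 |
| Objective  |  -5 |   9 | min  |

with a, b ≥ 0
C1 requires 3a + 2b ≤ 6, while C2 (-3a - 2b ≤ -10) is equivalent to 3a + 2b ≥ 10. Together they would need 10 ≤ 3a + 2b ≤ 6, which is impossible since 10 > 6. No point satisfies all constraints.

The feasible region is empty; the LP is infeasible.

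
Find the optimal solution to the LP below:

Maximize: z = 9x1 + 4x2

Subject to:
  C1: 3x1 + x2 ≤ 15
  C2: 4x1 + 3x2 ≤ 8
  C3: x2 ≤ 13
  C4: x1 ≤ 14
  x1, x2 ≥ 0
Each vertex is the intersection of two constraint boundaries that also satisfies all remaining constraints:
  x1 = 0 and x2 = 0 → (0, 0)
  4x1 + 3x2 = 8 and x2 = 0 → (2, 0)
  4x1 + 3x2 = 8 and x1 = 0 → (0, 2.667)

Evaluating z = 9x1 + 4x2 at each vertex:
  (0, 0): z = 0
  (2, 0): z = 18
  (0, 2.667): z = 10.67

The maximum is at (2, 0) with z = 18.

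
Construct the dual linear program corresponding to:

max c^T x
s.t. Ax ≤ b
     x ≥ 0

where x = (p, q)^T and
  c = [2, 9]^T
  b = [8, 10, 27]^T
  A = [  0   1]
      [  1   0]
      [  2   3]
Minimize: z = 8y1 + 10y2 + 27y3

Subject to:
  C1: -y2 - 2y3 ≤ -2
  C2: -y1 - 3y3 ≤ -9
  y1, y2, y3 ≥ 0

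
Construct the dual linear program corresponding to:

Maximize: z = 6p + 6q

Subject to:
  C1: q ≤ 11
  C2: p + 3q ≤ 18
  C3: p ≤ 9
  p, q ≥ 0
Minimize: z = 11y1 + 18y2 + 9y3

Subject to:
  C1: -y2 - y3 ≤ -6
  C2: -y1 - 3y2 ≤ -6
  y1, y2, y3 ≥ 0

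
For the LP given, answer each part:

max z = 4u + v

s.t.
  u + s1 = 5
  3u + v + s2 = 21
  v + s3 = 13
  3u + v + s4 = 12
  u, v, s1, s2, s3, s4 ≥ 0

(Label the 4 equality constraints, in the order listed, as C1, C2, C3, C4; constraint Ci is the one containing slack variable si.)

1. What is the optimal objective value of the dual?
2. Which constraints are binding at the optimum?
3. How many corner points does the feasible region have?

1. 16 (by strong duality, equal to the primal optimum)
2. C4, v ≥ 0
3. 3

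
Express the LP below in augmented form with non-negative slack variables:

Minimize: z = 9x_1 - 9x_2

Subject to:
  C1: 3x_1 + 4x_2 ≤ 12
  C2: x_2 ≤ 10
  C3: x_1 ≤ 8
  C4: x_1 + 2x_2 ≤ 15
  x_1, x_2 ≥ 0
min z = 9x_1 - 9x_2

s.t.
  3x_1 + 4x_2 + s1 = 12
  x_2 + s2 = 10
  x_1 + s3 = 8
  x_1 + 2x_2 + s4 = 15
  x_1, x_2, s1, s2, s3, s4 ≥ 0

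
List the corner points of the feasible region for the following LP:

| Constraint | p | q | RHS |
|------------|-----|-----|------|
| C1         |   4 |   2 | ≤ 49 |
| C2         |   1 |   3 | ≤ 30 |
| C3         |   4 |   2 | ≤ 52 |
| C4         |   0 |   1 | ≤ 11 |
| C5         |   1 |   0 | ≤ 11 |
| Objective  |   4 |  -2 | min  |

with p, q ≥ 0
Each vertex is the intersection of two constraint boundaries that also satisfies all remaining constraints:
  p = 0 and q = 0 → (0, 0)
  p = 11 and q = 0 → (11, 0)
  4p + 2q = 49 and p = 11 → (11, 2.5)
  4p + 2q = 49 and p + 3q = 30 → (8.7, 7.1)
  p + 3q = 30 and p = 0 → (0, 10)

Vertices: (0, 0), (11, 0), (11, 2.5), (8.7, 7.1), (0, 10)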